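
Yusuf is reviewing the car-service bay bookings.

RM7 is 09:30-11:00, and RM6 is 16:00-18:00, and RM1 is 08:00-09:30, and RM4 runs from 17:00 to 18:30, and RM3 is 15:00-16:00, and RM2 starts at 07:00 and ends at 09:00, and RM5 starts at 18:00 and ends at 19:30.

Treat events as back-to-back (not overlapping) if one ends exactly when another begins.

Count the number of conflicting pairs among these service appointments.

Two intervals overlap when each starts before the other ends.
Sorted by start: RM2, RM1, RM7, RM3, RM6, RM4, RM5.
RM1 starts before RM2 ends → RM2 and RM1 overlap.
RM7 starts after RM2 ends; RM2 is clear from here.
RM7 starts exactly when RM1 ends (back-to-back, no overlap); RM1 is clear from here.
RM3 starts after RM7 ends; RM7 is clear from here.
RM6 starts exactly when RM3 ends (back-to-back, no overlap); RM3 is clear from here.
RM4 starts before RM6 ends → RM6 and RM4 overlap.
RM5 starts exactly when RM6 ends (back-to-back, no overlap).
RM5 starts before RM4 ends → RM4 and RM5 overlap.
Overlapping pairs: RM1 & RM2, RM4 & RM5, RM4 & RM6 — 3 in total.

3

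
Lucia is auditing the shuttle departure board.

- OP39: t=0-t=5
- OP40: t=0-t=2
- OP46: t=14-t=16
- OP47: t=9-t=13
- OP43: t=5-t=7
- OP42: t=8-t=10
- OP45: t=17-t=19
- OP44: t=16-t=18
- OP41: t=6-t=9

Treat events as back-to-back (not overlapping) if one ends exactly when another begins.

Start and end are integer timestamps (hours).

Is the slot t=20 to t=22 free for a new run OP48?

Yes — the slot is free

OP39: ends t=5 at or before OP48 starts t=20 → clear.
OP40: ends t=2 at or before OP48 starts t=20 → clear.
OP43: ends t=7 at or before OP48 starts t=20 → clear.
OP41: ends t=9 at or before OP48 starts t=20 → clear.
OP42: ends t=10 at or before OP48 starts t=20 → clear.
OP47: ends t=13 at or before OP48 starts t=20 → clear.
OP46: ends t=16 at or before OP48 starts t=20 → clear.
OP44: ends t=18 at or before OP48 starts t=20 → clear.
OP45: ends t=19 at or before OP48 starts t=20 → clear.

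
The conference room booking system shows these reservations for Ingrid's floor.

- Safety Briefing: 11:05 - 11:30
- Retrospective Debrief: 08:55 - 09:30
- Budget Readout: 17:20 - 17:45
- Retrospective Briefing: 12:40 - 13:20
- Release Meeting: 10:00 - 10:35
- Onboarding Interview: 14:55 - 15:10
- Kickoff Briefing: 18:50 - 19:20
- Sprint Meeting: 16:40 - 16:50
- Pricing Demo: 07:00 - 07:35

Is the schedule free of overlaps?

Yes

Sorted by start: Pricing Demo, Retrospective Debrief, Release Meeting, Safety Briefing, Retrospective Briefing, Onboarding Interview, Sprint Meeting, Budget Readout, Kickoff Briefing.
Retrospective Debrief starts after Pricing Demo ends — done with Pricing Demo.
Release Meeting starts after Retrospective Debrief ends — done with Retrospective Debrief.
Safety Briefing starts after Release Meeting ends — done with Release Meeting.
Retrospective Briefing starts after Safety Briefing ends — done with Safety Briefing.
Onboarding Interview starts after Retrospective Briefing ends — done with Retrospective Briefing.
Sprint Meeting starts after Onboarding Interview ends — done with Onboarding Interview.
Budget Readout starts after Sprint Meeting ends — done with Sprint Meeting.
Kickoff Briefing starts after Budget Readout ends.
Every pair is clear; the schedule has no overlaps.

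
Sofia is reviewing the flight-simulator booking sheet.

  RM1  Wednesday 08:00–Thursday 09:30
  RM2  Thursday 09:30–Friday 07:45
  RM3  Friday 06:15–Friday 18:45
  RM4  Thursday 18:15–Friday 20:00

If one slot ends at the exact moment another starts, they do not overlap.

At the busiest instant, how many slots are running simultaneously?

3

Sort all start/end points and keep a running count:
Wednesday 08:00 start RM1 → 1
Thursday 09:30 end RM1 → 0
Thursday 09:30 start RM2 → 1
Thursday 18:15 start RM4 → 2
Friday 06:15 start RM3 → 3
Friday 07:45 end RM2 → 2
Friday 18:45 end RM3 → 1
Friday 20:00 end RM4 → 0
Peak is 3, at Friday 06:15 (RM2, RM3, RM4).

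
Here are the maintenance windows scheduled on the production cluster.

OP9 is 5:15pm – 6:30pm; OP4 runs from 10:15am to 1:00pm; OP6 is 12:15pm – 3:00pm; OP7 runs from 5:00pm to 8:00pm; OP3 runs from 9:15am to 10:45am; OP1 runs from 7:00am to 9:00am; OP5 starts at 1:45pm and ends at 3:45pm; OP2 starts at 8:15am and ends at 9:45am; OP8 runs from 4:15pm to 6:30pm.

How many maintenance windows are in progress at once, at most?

3

Walk through starts and ends in time order (an end at T is processed before a start at T):
7:00am start OP1 → 1
8:15am start OP2 → 2
9:00am end OP1 → 1
9:15am start OP3 → 2
9:45am end OP2 → 1
10:15am start OP4 → 2
10:45am end OP3 → 1
12:15pm start OP6 → 2
1:00pm end OP4 → 1
1:45pm start OP5 → 2
3:00pm end OP6 → 1
3:45pm end OP5 → 0
4:15pm start OP8 → 1
5:00pm start OP7 → 2
5:15pm start OP9 → 3
6:30pm end OP8 → 2
6:30pm end OP9 → 1
8:00pm end OP7 → 0
Peak is 3, at 5:15pm (OP7, OP8, OP9).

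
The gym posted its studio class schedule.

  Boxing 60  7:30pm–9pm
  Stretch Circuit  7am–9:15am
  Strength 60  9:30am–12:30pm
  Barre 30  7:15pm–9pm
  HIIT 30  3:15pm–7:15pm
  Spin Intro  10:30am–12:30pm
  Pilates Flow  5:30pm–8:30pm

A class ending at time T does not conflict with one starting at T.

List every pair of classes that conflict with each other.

Barre 30 & Boxing 60, Barre 30 & Pilates Flow, Boxing 60 & Pilates Flow, HIIT 30 & Pilates Flow, Spin Intro & Strength 60

Check each pair: they overlap iff neither finishes before the other starts.
Sorted by start: Stretch Circuit, Strength 60, Spin Intro, HIIT 30, Pilates Flow, Barre 30, Boxing 60.
Strength 60 starts after Stretch Circuit ends, so nothing later overlaps Stretch Circuit either.
Spin Intro starts before Strength 60 ends → Strength 60 and Spin Intro overlap.
HIIT 30 starts after Strength 60 ends, so nothing later overlaps Strength 60 either.
HIIT 30 starts after Spin Intro ends, so nothing later overlaps Spin Intro either.
Pilates Flow starts before HIIT 30 ends → HIIT 30 and Pilates Flow overlap.
Barre 30 starts exactly when HIIT 30 ends (back-to-back, no overlap), so nothing later overlaps HIIT 30 either.
Barre 30 starts before Pilates Flow ends → Pilates Flow and Barre 30 overlap.
Boxing 60 starts before Pilates Flow ends → Pilates Flow and Boxing 60 overlap.
Boxing 60 starts before Barre 30 ends → Barre 30 and Boxing 60 overlap.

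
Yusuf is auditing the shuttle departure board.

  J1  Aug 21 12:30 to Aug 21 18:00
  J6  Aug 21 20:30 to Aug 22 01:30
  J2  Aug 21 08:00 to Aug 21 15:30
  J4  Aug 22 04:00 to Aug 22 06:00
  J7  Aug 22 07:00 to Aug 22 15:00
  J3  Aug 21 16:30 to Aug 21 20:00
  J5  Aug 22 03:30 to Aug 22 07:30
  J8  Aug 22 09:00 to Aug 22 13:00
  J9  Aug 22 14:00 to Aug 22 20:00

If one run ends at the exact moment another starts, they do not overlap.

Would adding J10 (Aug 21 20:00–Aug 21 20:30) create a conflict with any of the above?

J2: ends Aug 21 15:30 at or before J10 starts Aug 21 20:00 → clear.
J1: ends Aug 21 18:00 at or before J10 starts Aug 21 20:00 → clear.
J3: ends Aug 21 20:00 at or before J10 starts Aug 21 20:00 → clear.
J6: starts Aug 21 20:30 at or after J10 ends Aug 21 20:30 → clear.
J5: starts Aug 22 03:30 at or after J10 ends Aug 21 20:30 → clear.
J4: starts Aug 22 04:00 at or after J10 ends Aug 21 20:30 → clear.
J7: starts Aug 22 07:00 at or after J10 ends Aug 21 20:30 → clear.
J8: starts Aug 22 09:00 at or after J10 ends Aug 21 20:30 → clear.
J9: starts Aug 22 14:00 at or after J10 ends Aug 21 20:30 → clear.

No — it doesn't clash with anything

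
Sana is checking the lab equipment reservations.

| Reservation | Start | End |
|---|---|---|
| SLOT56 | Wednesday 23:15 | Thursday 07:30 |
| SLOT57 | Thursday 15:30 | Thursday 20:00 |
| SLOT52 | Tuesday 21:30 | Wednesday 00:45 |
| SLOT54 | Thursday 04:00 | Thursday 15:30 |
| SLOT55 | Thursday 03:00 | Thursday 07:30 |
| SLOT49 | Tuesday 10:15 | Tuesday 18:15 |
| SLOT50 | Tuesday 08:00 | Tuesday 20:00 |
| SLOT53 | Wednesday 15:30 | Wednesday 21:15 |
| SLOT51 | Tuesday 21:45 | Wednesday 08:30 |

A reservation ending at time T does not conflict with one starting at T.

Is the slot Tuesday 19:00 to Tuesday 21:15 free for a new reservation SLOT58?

SLOT50: starts Tuesday 08:00 before SLOT58 ends Tuesday 21:15, and ends Tuesday 20:00 after SLOT58 starts Tuesday 19:00 → overlap.
SLOT49: ends Tuesday 18:15 at or before SLOT58 starts Tuesday 19:00 → clear.
SLOT52: starts Tuesday 21:30 at or after SLOT58 ends Tuesday 21:15 → clear.
SLOT51: starts Tuesday 21:45 at or after SLOT58 ends Tuesday 21:15 → clear.
SLOT53: starts Wednesday 15:30 at or after SLOT58 ends Tuesday 21:15 → clear.
SLOT56: starts Wednesday 23:15 at or after SLOT58 ends Tuesday 21:15 → clear.
SLOT55: starts Thursday 03:00 at or after SLOT58 ends Tuesday 21:15 → clear.
SLOT54: starts Thursday 04:00 at or after SLOT58 ends Tuesday 21:15 → clear.
SLOT57: starts Thursday 15:30 at or after SLOT58 ends Tuesday 21:15 → clear.
SLOT58 overlaps SLOT50.

No — it overlaps SLOT50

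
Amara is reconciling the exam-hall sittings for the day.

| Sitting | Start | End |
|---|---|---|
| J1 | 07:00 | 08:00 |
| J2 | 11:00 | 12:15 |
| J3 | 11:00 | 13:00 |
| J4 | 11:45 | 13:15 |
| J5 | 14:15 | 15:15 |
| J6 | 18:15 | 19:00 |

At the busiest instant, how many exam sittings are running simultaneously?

Sweep the timeline, counting +1 at each start and −1 at each end (ends before starts at a tie):
07:00 start J1 → 1
08:00 end J1 → 0
11:00 start J2 → 1
11:00 start J3 → 2
11:45 start J4 → 3
12:15 end J2 → 2
13:00 end J3 → 1
13:15 end J4 → 0
14:15 start J5 → 1
15:15 end J5 → 0
18:15 start J6 → 1
19:00 end J6 → 0
Peak is 3, at 11:45 (J2, J3, J4).

3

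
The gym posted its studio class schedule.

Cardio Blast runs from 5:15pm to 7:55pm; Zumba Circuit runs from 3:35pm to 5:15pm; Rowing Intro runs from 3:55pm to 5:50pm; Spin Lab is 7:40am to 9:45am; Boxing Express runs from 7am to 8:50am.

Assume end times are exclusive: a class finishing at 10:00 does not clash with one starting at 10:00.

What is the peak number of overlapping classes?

Walk through starts and ends in time order (an end at T is processed before a start at T):
7am start Boxing Express → 1
7:40am start Spin Lab → 2
8:50am end Boxing Express → 1
9:45am end Spin Lab → 0
3:35pm start Zumba Circuit → 1
3:55pm start Rowing Intro → 2
5:15pm end Zumba Circuit → 1
5:15pm start Cardio Blast → 2
5:50pm end Rowing Intro → 1
7:55pm end Cardio Blast → 0
Peak is 2, at 7:40am (Boxing Express, Spin Lab).

2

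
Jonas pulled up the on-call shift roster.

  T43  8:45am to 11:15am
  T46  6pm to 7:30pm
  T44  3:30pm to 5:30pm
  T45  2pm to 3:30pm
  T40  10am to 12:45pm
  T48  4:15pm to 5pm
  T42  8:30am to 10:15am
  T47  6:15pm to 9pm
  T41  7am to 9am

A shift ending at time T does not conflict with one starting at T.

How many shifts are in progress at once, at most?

3

Sort all start/end points and keep a running count:
7am start T41 → 1
8:30am start T42 → 2
8:45am start T43 → 3
9am end T41 → 2
10am start T40 → 3
10:15am end T42 → 2
11:15am end T43 → 1
12:45pm end T40 → 0
2pm start T45 → 1
3:30pm end T45 → 0
3:30pm start T44 → 1
4:15pm start T48 → 2
5pm end T48 → 1
5:30pm end T44 → 0
6pm start T46 → 1
6:15pm start T47 → 2
7:30pm end T46 → 1
9pm end T47 → 0
Peak is 3, at 8:45am (T41, T42, T43).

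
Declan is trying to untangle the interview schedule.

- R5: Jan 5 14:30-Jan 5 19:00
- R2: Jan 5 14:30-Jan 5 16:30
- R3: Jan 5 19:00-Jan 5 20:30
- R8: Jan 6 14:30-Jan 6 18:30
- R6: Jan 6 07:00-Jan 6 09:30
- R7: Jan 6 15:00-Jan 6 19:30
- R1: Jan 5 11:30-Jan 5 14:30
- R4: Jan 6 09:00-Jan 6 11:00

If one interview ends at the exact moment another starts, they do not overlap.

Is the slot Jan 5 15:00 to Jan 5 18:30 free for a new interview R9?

No — it overlaps R2, R5

R1: ends Jan 5 14:30 at or before R9 starts Jan 5 15:00 → clear.
R2: starts Jan 5 14:30 before R9 ends Jan 5 18:30, and ends Jan 5 16:30 after R9 starts Jan 5 15:00 → overlap.
R5: starts Jan 5 14:30 before R9 ends Jan 5 18:30, and ends Jan 5 19:00 after R9 starts Jan 5 15:00 → overlap.
R3: starts Jan 5 19:00 at or after R9 ends Jan 5 18:30 → clear.
R6: starts Jan 6 07:00 at or after R9 ends Jan 5 18:30 → clear.
R4: starts Jan 6 09:00 at or after R9 ends Jan 5 18:30 → clear.
R8: starts Jan 6 14:30 at or after R9 ends Jan 5 18:30 → clear.
R7: starts Jan 6 15:00 at or after R9 ends Jan 5 18:30 → clear.
R9 overlaps R2, R5.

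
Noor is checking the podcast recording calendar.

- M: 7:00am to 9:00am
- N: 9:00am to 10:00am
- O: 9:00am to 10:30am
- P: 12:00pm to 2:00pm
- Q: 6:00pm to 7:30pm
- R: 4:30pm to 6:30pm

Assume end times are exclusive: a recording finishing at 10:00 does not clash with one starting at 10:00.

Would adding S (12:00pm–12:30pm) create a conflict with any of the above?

M: ends 9:00am at or before S starts 12:00pm → clear.
N: ends 10:00am at or before S starts 12:00pm → clear.
O: ends 10:30am at or before S starts 12:00pm → clear.
P: starts 12:00pm before S ends 12:30pm, and ends 2:00pm after S starts 12:00pm → overlap.
R: starts 4:30pm at or after S ends 12:30pm → clear.
Q: starts 6:00pm at or after S ends 12:30pm → clear.
S overlaps P.

Yes — it overlaps P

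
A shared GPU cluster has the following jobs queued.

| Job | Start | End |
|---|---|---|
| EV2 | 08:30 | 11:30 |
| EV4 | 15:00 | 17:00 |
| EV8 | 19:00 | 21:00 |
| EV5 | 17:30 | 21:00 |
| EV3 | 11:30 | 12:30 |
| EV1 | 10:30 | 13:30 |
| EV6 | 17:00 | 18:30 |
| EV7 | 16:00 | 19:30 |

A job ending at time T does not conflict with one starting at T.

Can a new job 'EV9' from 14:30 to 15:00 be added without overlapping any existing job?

EV2: ends 11:30 at or before EV9 starts 14:30 → clear.
EV1: ends 13:30 at or before EV9 starts 14:30 → clear.
EV3: ends 12:30 at or before EV9 starts 14:30 → clear.
EV4: starts 15:00 at or after EV9 ends 15:00 → clear.
EV7: starts 16:00 at or after EV9 ends 15:00 → clear.
EV6: starts 17:00 at or after EV9 ends 15:00 → clear.
EV5: starts 17:30 at or after EV9 ends 15:00 → clear.
EV8: starts 19:00 at or after EV9 ends 15:00 → clear.

Yes — the slot is free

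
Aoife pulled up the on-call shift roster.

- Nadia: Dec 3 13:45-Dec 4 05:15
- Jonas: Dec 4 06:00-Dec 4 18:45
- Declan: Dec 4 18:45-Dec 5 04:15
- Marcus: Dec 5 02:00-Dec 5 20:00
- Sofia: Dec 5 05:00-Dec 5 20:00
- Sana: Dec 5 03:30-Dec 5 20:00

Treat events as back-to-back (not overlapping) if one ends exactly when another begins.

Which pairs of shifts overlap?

Sorted by start: Nadia, Jonas, Declan, Marcus, Sana, Sofia.
Jonas starts after Nadia ends; Nadia is clear from here.
Declan starts exactly when Jonas ends (back-to-back, no overlap); Jonas is clear from here.
Marcus starts before Declan ends → Declan and Marcus overlap.
Sana starts before Declan ends → Declan and Sana overlap.
Sofia starts after Declan ends.
Sana starts before Marcus ends → Marcus and Sana overlap.
Sofia starts before Marcus ends → Marcus and Sofia overlap.
Sofia starts before Sana ends → Sana and Sofia overlap.

Declan & Marcus, Declan & Sana, Marcus & Sana, Marcus & Sofia, Sana & Sofia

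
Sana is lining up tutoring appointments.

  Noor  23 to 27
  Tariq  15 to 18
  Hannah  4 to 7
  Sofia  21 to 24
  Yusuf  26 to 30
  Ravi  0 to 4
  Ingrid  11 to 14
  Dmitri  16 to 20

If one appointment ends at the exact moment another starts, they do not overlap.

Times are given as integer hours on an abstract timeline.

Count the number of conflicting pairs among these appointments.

3

Check each pair: they overlap iff neither finishes before the other starts.
Sorted by start: Ravi, Hannah, Ingrid, Tariq, Dmitri, Sofia, Noor, Yusuf.
Hannah starts exactly when Ravi ends (back-to-back, no overlap); Ravi is clear from here.
Ingrid starts after Hannah ends; Hannah is clear from here.
Tariq starts after Ingrid ends; Ingrid is clear from here.
Dmitri starts before Tariq ends → Tariq and Dmitri overlap.
Sofia starts after Tariq ends; Tariq is clear from here.
Sofia starts after Dmitri ends; Dmitri is clear from here.
Noor starts before Sofia ends → Sofia and Noor overlap.
Yusuf starts after Sofia ends.
Yusuf starts before Noor ends → Noor and Yusuf overlap.
Overlapping pairs: Dmitri & Tariq, Noor & Sofia, Noor & Yusuf — 3 in total.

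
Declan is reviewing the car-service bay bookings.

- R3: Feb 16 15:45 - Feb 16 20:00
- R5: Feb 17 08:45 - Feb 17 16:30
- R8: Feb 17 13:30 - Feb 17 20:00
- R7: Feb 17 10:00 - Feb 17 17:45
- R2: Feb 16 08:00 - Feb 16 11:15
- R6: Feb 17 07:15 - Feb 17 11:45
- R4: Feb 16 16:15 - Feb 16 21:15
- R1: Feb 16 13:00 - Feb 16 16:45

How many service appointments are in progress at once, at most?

3

Sweep the timeline, counting +1 at each start and −1 at each end (ends before starts at a tie):
Feb 16 08:00 start R2 → 1
Feb 16 11:15 end R2 → 0
Feb 16 13:00 start R1 → 1
Feb 16 15:45 start R3 → 2
Feb 16 16:15 start R4 → 3
Feb 16 16:45 end R1 → 2
Feb 16 20:00 end R3 → 1
Feb 16 21:15 end R4 → 0
Feb 17 07:15 start R6 → 1
Feb 17 08:45 start R5 → 2
Feb 17 10:00 start R7 → 3
Feb 17 11:45 end R6 → 2
Feb 17 13:30 start R8 → 3
Feb 17 16:30 end R5 → 2
Feb 17 17:45 end R7 → 1
Feb 17 20:00 end R8 → 0
Peak is 3, at Feb 16 16:15 (R1, R3, R4).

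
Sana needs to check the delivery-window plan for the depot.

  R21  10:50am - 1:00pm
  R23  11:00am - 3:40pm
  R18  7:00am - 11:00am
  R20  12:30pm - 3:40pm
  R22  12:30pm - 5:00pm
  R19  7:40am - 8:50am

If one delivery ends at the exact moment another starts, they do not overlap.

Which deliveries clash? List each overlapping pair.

Sorted by start: R18, R19, R21, R23, R20, R22.
R19 starts before R18 ends → R18 and R19 overlap.
R21 starts before R18 ends → R18 and R21 overlap.
R23 starts exactly when R18 ends (back-to-back, no overlap), so nothing later overlaps R18 either.
R21 starts after R19 ends, so nothing later overlaps R19 either.
R23 starts before R21 ends → R21 and R23 overlap.
R20 starts before R21 ends → R21 and R20 overlap.
R22 starts before R21 ends → R21 and R22 overlap.
R20 starts before R23 ends → R23 and R20 overlap.
R22 starts before R23 ends → R23 and R22 overlap.
R22 starts before R20 ends → R20 and R22 overlap.

R18 & R19, R18 & R21, R20 & R21, R20 & R22, R20 & R23, R21 & R22, R21 & R23, R22 & R23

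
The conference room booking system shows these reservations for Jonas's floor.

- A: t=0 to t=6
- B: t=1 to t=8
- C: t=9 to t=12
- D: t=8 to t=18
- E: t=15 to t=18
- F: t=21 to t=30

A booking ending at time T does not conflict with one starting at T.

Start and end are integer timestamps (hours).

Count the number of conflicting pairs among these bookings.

Sorted by start: A, B, D, C, E, F.
B starts before A ends → A and B overlap.
D starts after A ends — done with A.
D starts exactly when B ends (back-to-back, no overlap) — done with B.
C starts before D ends → D and C overlap.
E starts before D ends → D and E overlap.
F starts after D ends.
E starts after C ends — done with C.
F starts after E ends.
Overlapping pairs: A & B, C & D, D & E — 3 in total.

3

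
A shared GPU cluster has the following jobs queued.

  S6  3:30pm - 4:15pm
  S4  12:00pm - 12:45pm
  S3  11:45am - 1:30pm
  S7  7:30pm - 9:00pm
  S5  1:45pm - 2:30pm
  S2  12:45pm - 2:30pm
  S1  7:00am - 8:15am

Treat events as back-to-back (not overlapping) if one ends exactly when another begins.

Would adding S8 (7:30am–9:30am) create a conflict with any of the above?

S1: starts 7:00am before S8 ends 9:30am, and ends 8:15am after S8 starts 7:30am → overlap.
S3: starts 11:45am at or after S8 ends 9:30am → clear.
S4: starts 12:00pm at or after S8 ends 9:30am → clear.
S2: starts 12:45pm at or after S8 ends 9:30am → clear.
S5: starts 1:45pm at or after S8 ends 9:30am → clear.
S6: starts 3:30pm at or after S8 ends 9:30am → clear.
S7: starts 7:30pm at or after S8 ends 9:30am → clear.
S8 overlaps S1.

Yes — it overlaps S1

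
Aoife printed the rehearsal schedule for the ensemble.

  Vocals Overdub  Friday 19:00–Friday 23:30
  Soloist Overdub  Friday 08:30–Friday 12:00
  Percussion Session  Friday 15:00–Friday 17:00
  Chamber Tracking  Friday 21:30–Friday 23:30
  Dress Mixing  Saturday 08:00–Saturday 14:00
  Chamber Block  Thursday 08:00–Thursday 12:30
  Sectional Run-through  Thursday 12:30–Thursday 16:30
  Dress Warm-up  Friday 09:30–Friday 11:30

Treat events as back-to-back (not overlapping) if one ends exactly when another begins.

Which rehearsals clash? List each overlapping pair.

Chamber Tracking & Vocals Overdub, Dress Warm-up & Soloist Overdub

Check each pair: they overlap iff neither finishes before the other starts.
Sorted by start: Chamber Block, Sectional Run-through, Soloist Overdub, Dress Warm-up, Percussion Session, Vocals Overdub, Chamber Tracking, Dress Mixing.
Sectional Run-through starts exactly when Chamber Block ends (back-to-back, no overlap), so nothing later overlaps Chamber Block either.
Soloist Overdub starts after Sectional Run-through ends, so nothing later overlaps Sectional Run-through either.
Dress Warm-up starts before Soloist Overdub ends → Soloist Overdub and Dress Warm-up overlap.
Percussion Session starts after Soloist Overdub ends, so nothing later overlaps Soloist Overdub either.
Percussion Session starts after Dress Warm-up ends, so nothing later overlaps Dress Warm-up either.
Vocals Overdub starts after Percussion Session ends, so nothing later overlaps Percussion Session either.
Chamber Tracking starts before Vocals Overdub ends → Vocals Overdub and Chamber Tracking overlap.
Dress Mixing starts after Vocals Overdub ends.
Dress Mixing starts after Chamber Tracking ends.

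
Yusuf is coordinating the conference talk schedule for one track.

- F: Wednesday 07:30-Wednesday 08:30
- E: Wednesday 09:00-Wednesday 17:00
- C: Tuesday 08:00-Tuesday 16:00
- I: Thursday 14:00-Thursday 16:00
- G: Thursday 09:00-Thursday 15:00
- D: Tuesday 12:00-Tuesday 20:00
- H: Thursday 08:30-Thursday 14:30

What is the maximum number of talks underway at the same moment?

3

Sweep the timeline, counting +1 at each start and −1 at each end (ends before starts at a tie):
Tuesday 08:00 start C → 1
Tuesday 12:00 start D → 2
Tuesday 16:00 end C → 1
Tuesday 20:00 end D → 0
Wednesday 07:30 start F → 1
Wednesday 08:30 end F → 0
Wednesday 09:00 start E → 1
Wednesday 17:00 end E → 0
Thursday 08:30 start H → 1
Thursday 09:00 start G → 2
Thursday 14:00 start I → 3
Thursday 14:30 end H → 2
Thursday 15:00 end G → 1
Thursday 16:00 end I → 0
Peak is 3, at Thursday 14:00 (G, H, I).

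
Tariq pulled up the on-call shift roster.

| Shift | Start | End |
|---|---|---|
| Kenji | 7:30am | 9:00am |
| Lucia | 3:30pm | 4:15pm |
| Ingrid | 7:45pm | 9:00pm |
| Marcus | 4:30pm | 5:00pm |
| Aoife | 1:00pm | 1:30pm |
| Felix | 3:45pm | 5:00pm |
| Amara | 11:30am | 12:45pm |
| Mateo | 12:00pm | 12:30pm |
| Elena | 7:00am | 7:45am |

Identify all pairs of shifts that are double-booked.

Check each pair: they overlap iff neither finishes before the other starts.
Sorted by start: Elena, Kenji, Amara, Mateo, Aoife, Lucia, Felix, Marcus, Ingrid.
Kenji starts before Elena ends → Elena and Kenji overlap.
Amara starts after Elena ends, so Elena has no further overlaps.
Amara starts after Kenji ends, so Kenji has no further overlaps.
Mateo starts before Amara ends → Amara and Mateo overlap.
Aoife starts after Amara ends, so Amara has no further overlaps.
Aoife starts after Mateo ends, so Mateo has no further overlaps.
Lucia starts after Aoife ends, so Aoife has no further overlaps.
Felix starts before Lucia ends → Lucia and Felix overlap.
Marcus starts after Lucia ends, so Lucia has no further overlaps.
Marcus starts before Felix ends → Felix and Marcus overlap.
Ingrid starts after Felix ends.
Ingrid starts after Marcus ends.

Amara & Mateo, Elena & Kenji, Felix & Lucia, Felix & Marcus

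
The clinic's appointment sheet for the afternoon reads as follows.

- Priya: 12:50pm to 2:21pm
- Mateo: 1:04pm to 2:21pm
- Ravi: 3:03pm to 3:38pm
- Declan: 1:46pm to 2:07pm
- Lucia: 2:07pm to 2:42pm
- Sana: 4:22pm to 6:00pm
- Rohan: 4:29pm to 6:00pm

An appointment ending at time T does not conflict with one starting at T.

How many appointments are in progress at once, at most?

Sweep the timeline, counting +1 at each start and −1 at each end (ends before starts at a tie):
12:50pm start Priya → 1
1:04pm start Mateo → 2
1:46pm start Declan → 3
2:07pm end Declan → 2
2:07pm start Lucia → 3
2:21pm end Mateo → 2
2:21pm end Priya → 1
2:42pm end Lucia → 0
3:03pm start Ravi → 1
3:38pm end Ravi → 0
4:22pm start Sana → 1
4:29pm start Rohan → 2
6:00pm end Rohan → 1
6:00pm end Sana → 0
Peak is 3, at 1:46pm (Declan, Mateo, Priya).

3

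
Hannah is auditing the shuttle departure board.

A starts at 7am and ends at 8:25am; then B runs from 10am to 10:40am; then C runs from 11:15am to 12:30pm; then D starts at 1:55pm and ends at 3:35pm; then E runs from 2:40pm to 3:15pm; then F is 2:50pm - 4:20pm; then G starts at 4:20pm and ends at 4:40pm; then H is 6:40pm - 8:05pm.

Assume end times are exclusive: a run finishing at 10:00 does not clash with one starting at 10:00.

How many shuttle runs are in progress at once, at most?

3

Walk through starts and ends in time order (an end at T is processed before a start at T):
7am start A → 1
8:25am end A → 0
10am start B → 1
10:40am end B → 0
11:15am start C → 1
12:30pm end C → 0
1:55pm start D → 1
2:40pm start E → 2
2:50pm start F → 3
3:15pm end E → 2
3:35pm end D → 1
4:20pm end F → 0
4:20pm start G → 1
4:40pm end G → 0
6:40pm start H → 1
8:05pm end H → 0
Peak is 3, at 2:50pm (D, E, F).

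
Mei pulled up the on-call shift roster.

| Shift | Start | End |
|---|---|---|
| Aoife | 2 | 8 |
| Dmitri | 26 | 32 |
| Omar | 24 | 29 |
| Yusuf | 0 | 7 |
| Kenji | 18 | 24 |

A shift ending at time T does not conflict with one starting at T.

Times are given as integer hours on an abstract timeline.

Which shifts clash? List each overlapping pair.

Aoife & Yusuf, Dmitri & Omar

Sorted by start: Yusuf, Aoife, Kenji, Omar, Dmitri.
Aoife starts before Yusuf ends → Yusuf and Aoife overlap.
Kenji starts after Yusuf ends; Yusuf is clear from here.
Kenji starts after Aoife ends; Aoife is clear from here.
Omar starts exactly when Kenji ends (back-to-back, no overlap); Kenji is clear from here.
Dmitri starts before Omar ends → Omar and Dmitri overlap.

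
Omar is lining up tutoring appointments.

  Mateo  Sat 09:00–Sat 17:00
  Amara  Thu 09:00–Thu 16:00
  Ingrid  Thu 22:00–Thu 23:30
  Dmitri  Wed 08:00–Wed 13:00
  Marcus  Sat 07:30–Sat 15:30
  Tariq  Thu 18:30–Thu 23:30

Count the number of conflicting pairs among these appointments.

Check each pair: they overlap iff neither finishes before the other starts.
Sorted by start: Dmitri, Amara, Tariq, Ingrid, Marcus, Mateo.
Amara starts after Dmitri ends, so Dmitri has no further overlaps.
Tariq starts after Amara ends, so Amara has no further overlaps.
Ingrid starts before Tariq ends → Tariq and Ingrid overlap.
Marcus starts after Tariq ends, so Tariq has no further overlaps.
Marcus starts after Ingrid ends, so Ingrid has no further overlaps.
Mateo starts before Marcus ends → Marcus and Mateo overlap.
Overlapping pairs: Ingrid & Tariq, Marcus & Mateo — 2 in total.

2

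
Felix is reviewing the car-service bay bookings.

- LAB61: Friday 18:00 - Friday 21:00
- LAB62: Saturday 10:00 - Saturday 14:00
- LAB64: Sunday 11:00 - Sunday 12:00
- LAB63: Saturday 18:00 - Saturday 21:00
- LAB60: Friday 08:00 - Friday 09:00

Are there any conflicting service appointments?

No

Sorted by start: LAB60, LAB61, LAB62, LAB63, LAB64.
LAB61 starts after LAB60 ends, so LAB60 has no further overlaps.
LAB62 starts after LAB61 ends, so LAB61 has no further overlaps.
LAB63 starts after LAB62 ends, so LAB62 has no further overlaps.
LAB64 starts after LAB63 ends.
Every pair is clear; the schedule has no overlaps.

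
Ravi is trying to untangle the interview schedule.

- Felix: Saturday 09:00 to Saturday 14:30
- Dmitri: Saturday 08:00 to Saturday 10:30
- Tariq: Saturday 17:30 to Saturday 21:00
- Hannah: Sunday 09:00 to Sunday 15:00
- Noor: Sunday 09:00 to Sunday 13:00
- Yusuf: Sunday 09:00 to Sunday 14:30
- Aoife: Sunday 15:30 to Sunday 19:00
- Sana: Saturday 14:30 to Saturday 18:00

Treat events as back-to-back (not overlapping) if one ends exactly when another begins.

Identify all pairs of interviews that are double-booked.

Sorted by start: Dmitri, Felix, Sana, Tariq, Hannah, Noor, Yusuf, Aoife.
Felix starts before Dmitri ends → Dmitri and Felix overlap.
Sana starts after Dmitri ends — done with Dmitri.
Sana starts exactly when Felix ends (back-to-back, no overlap) — done with Felix.
Tariq starts before Sana ends → Sana and Tariq overlap.
Hannah starts after Sana ends — done with Sana.
Hannah starts after Tariq ends — done with Tariq.
Noor starts before Hannah ends → Hannah and Noor overlap.
Yusuf starts before Hannah ends → Hannah and Yusuf overlap.
Aoife starts after Hannah ends.
Yusuf starts before Noor ends → Noor and Yusuf overlap.
Aoife starts after Noor ends.
Aoife starts after Yusuf ends.

Dmitri & Felix, Hannah & Noor, Hannah & Yusuf, Noor & Yusuf, Sana & Tariq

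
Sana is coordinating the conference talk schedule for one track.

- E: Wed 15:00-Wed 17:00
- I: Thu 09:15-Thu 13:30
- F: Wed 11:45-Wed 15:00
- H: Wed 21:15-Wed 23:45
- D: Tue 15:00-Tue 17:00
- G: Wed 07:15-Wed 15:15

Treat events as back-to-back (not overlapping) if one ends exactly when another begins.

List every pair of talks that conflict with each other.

Sorted by start: D, G, F, E, H, I.
G starts after D ends, so nothing later overlaps D either.
F starts before G ends → G and F overlap.
E starts before G ends → G and E overlap.
H starts after G ends, so nothing later overlaps G either.
E starts exactly when F ends (back-to-back, no overlap), so nothing later overlaps F either.
H starts after E ends, so nothing later overlaps E either.
I starts after H ends.

E & G, F & G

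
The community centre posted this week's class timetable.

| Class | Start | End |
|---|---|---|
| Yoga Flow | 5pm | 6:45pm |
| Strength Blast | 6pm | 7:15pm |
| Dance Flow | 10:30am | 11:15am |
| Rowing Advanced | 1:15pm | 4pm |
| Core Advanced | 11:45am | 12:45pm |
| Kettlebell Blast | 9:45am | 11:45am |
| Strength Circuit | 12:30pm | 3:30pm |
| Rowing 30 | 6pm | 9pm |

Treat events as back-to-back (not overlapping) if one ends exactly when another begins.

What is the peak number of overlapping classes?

3

Sort all start/end points and keep a running count:
9:45am start Kettlebell Blast → 1
10:30am start Dance Flow → 2
11:15am end Dance Flow → 1
11:45am end Kettlebell Blast → 0
11:45am start Core Advanced → 1
12:30pm start Strength Circuit → 2
12:45pm end Core Advanced → 1
1:15pm start Rowing Advanced → 2
3:30pm end Strength Circuit → 1
4pm end Rowing Advanced → 0
5pm start Yoga Flow → 1
6pm start Rowing 30 → 2
6pm start Strength Blast → 3
6:45pm end Yoga Flow → 2
7:15pm end Strength Blast → 1
9pm end Rowing 30 → 0
Peak is 3, at 6pm (Rowing 30, Strength Blast, Yoga Flow).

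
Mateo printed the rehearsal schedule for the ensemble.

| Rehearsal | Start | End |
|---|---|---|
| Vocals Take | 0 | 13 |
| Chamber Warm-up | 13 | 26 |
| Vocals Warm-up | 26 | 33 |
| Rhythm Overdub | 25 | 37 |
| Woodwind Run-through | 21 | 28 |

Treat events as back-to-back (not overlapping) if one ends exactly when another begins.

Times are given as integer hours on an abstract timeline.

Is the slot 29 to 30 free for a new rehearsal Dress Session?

Vocals Take: ends 13 at or before Dress Session starts 29 → clear.
Chamber Warm-up: ends 26 at or before Dress Session starts 29 → clear.
Woodwind Run-through: ends 28 at or before Dress Session starts 29 → clear.
Rhythm Overdub: starts 25 before Dress Session ends 30, and ends 37 after Dress Session starts 29 → overlap.
Vocals Warm-up: starts 26 before Dress Session ends 30, and ends 33 after Dress Session starts 29 → overlap.
Dress Session overlaps Vocals Warm-up, Rhythm Overdub.

No — it overlaps Rhythm Overdub, Vocals Warm-up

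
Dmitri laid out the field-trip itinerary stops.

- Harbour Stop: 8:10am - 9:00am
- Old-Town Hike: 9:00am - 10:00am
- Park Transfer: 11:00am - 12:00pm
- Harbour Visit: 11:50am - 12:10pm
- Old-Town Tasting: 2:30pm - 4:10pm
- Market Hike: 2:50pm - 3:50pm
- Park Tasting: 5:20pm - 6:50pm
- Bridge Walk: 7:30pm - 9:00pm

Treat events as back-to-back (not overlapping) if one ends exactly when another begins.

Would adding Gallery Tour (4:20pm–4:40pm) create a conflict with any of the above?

No — it doesn't clash with anything

Harbour Stop: ends 9:00am at or before Gallery Tour starts 4:20pm → clear.
Old-Town Hike: ends 10:00am at or before Gallery Tour starts 4:20pm → clear.
Park Transfer: ends 12:00pm at or before Gallery Tour starts 4:20pm → clear.
Harbour Visit: ends 12:10pm at or before Gallery Tour starts 4:20pm → clear.
Old-Town Tasting: ends 4:10pm at or before Gallery Tour starts 4:20pm → clear.
Market Hike: ends 3:50pm at or before Gallery Tour starts 4:20pm → clear.
Park Tasting: starts 5:20pm at or after Gallery Tour ends 4:40pm → clear.
Bridge Walk: starts 7:30pm at or after Gallery Tour ends 4:40pm → clear.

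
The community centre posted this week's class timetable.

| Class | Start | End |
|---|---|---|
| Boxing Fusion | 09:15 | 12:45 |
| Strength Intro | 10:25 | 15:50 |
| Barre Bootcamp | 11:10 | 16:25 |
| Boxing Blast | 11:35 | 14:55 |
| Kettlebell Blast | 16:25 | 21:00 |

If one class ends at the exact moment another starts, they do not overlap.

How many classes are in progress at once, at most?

4

Walk through starts and ends in time order (an end at T is processed before a start at T):
09:15 start Boxing Fusion → 1
10:25 start Strength Intro → 2
11:10 start Barre Bootcamp → 3
11:35 start Boxing Blast → 4
12:45 end Boxing Fusion → 3
14:55 end Boxing Blast → 2
15:50 end Strength Intro → 1
16:25 end Barre Bootcamp → 0
16:25 start Kettlebell Blast → 1
21:00 end Kettlebell Blast → 0
Peak is 4, at 11:35 (Barre Bootcamp, Boxing Blast, Boxing Fusion, Strength Intro).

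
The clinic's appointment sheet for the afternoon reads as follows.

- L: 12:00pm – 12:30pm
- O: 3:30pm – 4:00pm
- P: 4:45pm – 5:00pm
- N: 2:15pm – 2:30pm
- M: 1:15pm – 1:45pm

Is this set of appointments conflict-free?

Sorted by start: L, M, N, O, P.
M starts after L ends — done with L.
N starts after M ends — done with M.
O starts after N ends — done with N.
P starts after O ends.
Every pair is clear; the schedule has no overlaps.

Yes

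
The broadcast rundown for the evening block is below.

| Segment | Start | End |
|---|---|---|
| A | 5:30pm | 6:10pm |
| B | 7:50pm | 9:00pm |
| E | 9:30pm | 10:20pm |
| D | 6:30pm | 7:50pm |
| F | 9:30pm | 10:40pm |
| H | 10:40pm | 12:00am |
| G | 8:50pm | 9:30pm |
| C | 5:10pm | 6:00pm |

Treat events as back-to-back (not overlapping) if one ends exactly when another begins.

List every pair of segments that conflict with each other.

Sorted by start: C, A, D, B, G, E, F, H.
A starts before C ends → C and A overlap.
D starts after C ends, so C has no further overlaps.
D starts after A ends, so A has no further overlaps.
B starts exactly when D ends (back-to-back, no overlap), so D has no further overlaps.
G starts before B ends → B and G overlap.
E starts after B ends, so B has no further overlaps.
E starts exactly when G ends (back-to-back, no overlap), so G has no further overlaps.
F starts before E ends → E and F overlap.
H starts after E ends.
H starts exactly when F ends (back-to-back, no overlap).

A & C, B & G, E & F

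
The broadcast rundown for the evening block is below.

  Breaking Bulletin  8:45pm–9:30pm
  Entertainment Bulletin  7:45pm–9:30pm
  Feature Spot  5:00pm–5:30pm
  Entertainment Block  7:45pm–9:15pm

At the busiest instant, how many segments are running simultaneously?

3

Sweep the timeline, counting +1 at each start and −1 at each end (ends before starts at a tie):
5:00pm start Feature Spot → 1
5:30pm end Feature Spot → 0
7:45pm start Entertainment Block → 1
7:45pm start Entertainment Bulletin → 2
8:45pm start Breaking Bulletin → 3
9:15pm end Entertainment Block → 2
9:30pm end Breaking Bulletin → 1
9:30pm end Entertainment Bulletin → 0
Peak is 3, at 8:45pm (Breaking Bulletin, Entertainment Block, Entertainment Bulletin).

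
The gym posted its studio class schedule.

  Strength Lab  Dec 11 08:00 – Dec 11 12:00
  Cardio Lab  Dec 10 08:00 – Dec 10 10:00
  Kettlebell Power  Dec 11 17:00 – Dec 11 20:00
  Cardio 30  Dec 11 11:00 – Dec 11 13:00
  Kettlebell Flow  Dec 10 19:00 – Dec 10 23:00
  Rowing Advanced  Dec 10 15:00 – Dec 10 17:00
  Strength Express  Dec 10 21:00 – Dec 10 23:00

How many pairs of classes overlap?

Two intervals overlap when each starts before the other ends.
Sorted by start: Cardio Lab, Rowing Advanced, Kettlebell Flow, Strength Express, Strength Lab, Cardio 30, Kettlebell Power.
Rowing Advanced starts after Cardio Lab ends, so Cardio Lab has no further overlaps.
Kettlebell Flow starts after Rowing Advanced ends, so Rowing Advanced has no further overlaps.
Strength Express starts before Kettlebell Flow ends → Kettlebell Flow and Strength Express overlap.
Strength Lab starts after Kettlebell Flow ends, so Kettlebell Flow has no further overlaps.
Strength Lab starts after Strength Express ends, so Strength Express has no further overlaps.
Cardio 30 starts before Strength Lab ends → Strength Lab and Cardio 30 overlap.
Kettlebell Power starts after Strength Lab ends.
Kettlebell Power starts after Cardio 30 ends.
Overlapping pairs: Cardio 30 & Strength Lab, Kettlebell Flow & Strength Express — 2 in total.

2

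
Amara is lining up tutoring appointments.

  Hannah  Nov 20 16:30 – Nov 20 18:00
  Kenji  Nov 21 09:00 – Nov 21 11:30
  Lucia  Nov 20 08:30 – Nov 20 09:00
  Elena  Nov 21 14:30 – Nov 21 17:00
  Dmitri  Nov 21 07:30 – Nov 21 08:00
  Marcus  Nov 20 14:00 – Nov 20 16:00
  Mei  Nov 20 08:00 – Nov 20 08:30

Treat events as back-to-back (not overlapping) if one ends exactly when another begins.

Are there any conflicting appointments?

No

Two intervals overlap when each starts before the other ends.
Sorted by start: Mei, Lucia, Marcus, Hannah, Dmitri, Kenji, Elena.
Lucia starts exactly when Mei ends (back-to-back, no overlap); Mei is clear from here.
Marcus starts after Lucia ends; Lucia is clear from here.
Hannah starts after Marcus ends; Marcus is clear from here.
Dmitri starts after Hannah ends; Hannah is clear from here.
Kenji starts after Dmitri ends; Dmitri is clear from here.
Elena starts after Kenji ends.
Every pair is clear; the schedule has no overlaps.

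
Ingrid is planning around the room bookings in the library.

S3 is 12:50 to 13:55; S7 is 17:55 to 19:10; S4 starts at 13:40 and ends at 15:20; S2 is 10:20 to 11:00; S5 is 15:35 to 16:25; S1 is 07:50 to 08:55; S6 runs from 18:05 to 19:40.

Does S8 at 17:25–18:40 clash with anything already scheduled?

S1: ends 08:55 at or before S8 starts 17:25 → clear.
S2: ends 11:00 at or before S8 starts 17:25 → clear.
S3: ends 13:55 at or before S8 starts 17:25 → clear.
S4: ends 15:20 at or before S8 starts 17:25 → clear.
S5: ends 16:25 at or before S8 starts 17:25 → clear.
S7: starts 17:55 before S8 ends 18:40, and ends 19:10 after S8 starts 17:25 → overlap.
S6: starts 18:05 before S8 ends 18:40, and ends 19:40 after S8 starts 17:25 → overlap.
S8 overlaps S6, S7.

Yes — it overlaps S6, S7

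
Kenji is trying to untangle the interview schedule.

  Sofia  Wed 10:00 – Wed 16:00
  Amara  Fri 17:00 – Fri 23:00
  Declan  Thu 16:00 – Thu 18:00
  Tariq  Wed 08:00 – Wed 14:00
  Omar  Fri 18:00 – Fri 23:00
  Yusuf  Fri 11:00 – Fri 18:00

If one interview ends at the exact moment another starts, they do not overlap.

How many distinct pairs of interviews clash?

3

Check each pair: they overlap iff neither finishes before the other starts.
Sorted by start: Tariq, Sofia, Declan, Yusuf, Amara, Omar.
Sofia starts before Tariq ends → Tariq and Sofia overlap.
Declan starts after Tariq ends, so Tariq has no further overlaps.
Declan starts after Sofia ends, so Sofia has no further overlaps.
Yusuf starts after Declan ends, so Declan has no further overlaps.
Amara starts before Yusuf ends → Yusuf and Amara overlap.
Omar starts exactly when Yusuf ends (back-to-back, no overlap).
Omar starts before Amara ends → Amara and Omar overlap.
Overlapping pairs: Amara & Omar, Amara & Yusuf, Sofia & Tariq — 3 in total.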